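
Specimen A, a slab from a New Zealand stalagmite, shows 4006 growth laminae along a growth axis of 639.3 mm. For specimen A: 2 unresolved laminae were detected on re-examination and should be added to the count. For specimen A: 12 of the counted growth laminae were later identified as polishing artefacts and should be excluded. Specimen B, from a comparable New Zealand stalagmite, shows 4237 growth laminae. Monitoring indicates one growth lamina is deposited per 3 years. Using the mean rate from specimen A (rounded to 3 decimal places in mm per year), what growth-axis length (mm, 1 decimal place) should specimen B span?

Specimen A: correcting the raw count gives 4006 − 12 + 2 = 3996 true growth laminae.
Specimen A: at 3 years per growth lamina, 3996 × 3 = 11988 years.
A: Extension rate ≈ 639.3 / 11988 = 0.053 mm/yr.
Specimen B: multiplying by 3 years per growth lamina: 4237 × 3 = 12711 years. B's length ≈ 0.053 × 12711 = 673.7 mm.

673.7 mm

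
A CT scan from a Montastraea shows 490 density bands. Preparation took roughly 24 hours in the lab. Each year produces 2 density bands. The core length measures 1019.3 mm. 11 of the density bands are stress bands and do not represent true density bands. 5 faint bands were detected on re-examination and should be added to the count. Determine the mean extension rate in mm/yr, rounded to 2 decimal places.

4.21 mm/yr

True density band count = 490 − 11 + 5 = 484.
With 2 density bands per year, 484 / 2 = 242 years.
Mean rate = 1019.3 mm / 242 years ≈ 4.21 mm/yr.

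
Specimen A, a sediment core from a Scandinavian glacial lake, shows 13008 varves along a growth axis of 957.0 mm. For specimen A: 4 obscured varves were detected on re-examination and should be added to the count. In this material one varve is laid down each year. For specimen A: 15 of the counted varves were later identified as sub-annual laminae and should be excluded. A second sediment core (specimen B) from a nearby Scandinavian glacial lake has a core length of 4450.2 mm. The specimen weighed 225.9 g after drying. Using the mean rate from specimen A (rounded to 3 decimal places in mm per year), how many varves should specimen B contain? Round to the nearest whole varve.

60138 varves

Specimen A: adjusted count: 13008 − 15 + 4 = 12997 varves.
A: Mean rate = 957.0 mm / 12997 years ≈ 0.074 mm per year.
For B, 4450.2 / 0.074 = 60137.84 years ≈ 60138 varves.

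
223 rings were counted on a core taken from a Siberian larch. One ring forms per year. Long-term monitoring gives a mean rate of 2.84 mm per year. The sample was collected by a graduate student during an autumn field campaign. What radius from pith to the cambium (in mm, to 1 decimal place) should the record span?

223 years of growth are recorded.
Predicted length = 2.84 mm/year × 223 years = 633.3 mm.

633.3 mm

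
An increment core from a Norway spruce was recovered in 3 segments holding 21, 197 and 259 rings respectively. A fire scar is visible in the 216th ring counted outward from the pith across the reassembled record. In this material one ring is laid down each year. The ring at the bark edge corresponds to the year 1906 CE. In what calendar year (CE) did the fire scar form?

1645 CE

Total rings = 21 + 197 + 259 = 477.
Between ring 216 and the bark edge there are 477 − 216 = 261 rings.
Counting back 261 years from 1906 CE places the fire scar in 1906 − 261 = 1645 CE.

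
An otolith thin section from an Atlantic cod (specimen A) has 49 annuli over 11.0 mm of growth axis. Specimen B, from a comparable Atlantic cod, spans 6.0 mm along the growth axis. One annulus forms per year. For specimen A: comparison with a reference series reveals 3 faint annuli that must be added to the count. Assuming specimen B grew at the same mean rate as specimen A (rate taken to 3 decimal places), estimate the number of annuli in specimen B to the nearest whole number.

28 annuli

Specimen A: correcting the raw count gives 49 + 3 = 52 true annuli.
A: Extension rate ≈ 11.0 / 52 = 0.212 mm/yr.
For B, 6.0 / 0.212 = 28.30 years ≈ 28 annuli.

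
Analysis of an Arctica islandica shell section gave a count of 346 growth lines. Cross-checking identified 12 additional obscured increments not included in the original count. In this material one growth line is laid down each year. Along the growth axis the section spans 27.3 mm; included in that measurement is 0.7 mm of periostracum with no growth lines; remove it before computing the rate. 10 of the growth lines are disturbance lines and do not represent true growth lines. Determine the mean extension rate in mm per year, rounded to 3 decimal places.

Correcting the raw count gives 346 − 10 + 12 = 348 true growth lines.
Net length = 27.3 − 0.7 = 26.6 mm.
Extension rate ≈ 26.6 / 348 = 0.076 mm per year.

0.076 mm per year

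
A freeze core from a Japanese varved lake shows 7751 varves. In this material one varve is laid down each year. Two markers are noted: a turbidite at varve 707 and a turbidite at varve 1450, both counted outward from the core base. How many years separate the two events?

The two markers are separated by 1450 − 707 = 743 varves.
That is 743 years at one varve per year.

743 yr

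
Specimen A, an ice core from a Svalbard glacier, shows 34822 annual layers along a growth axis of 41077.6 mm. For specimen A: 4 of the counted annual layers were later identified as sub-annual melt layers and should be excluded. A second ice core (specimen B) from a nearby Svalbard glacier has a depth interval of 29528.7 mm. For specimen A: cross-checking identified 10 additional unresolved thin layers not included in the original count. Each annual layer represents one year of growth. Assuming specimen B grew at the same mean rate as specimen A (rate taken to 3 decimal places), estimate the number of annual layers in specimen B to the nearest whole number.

Specimen A: true annual layer count = 34822 − 4 + 10 = 34828.
A: Mean rate = 41077.6 mm / 34828 years ≈ 1.179 mm/yr.
For B, 29528.7 / 1.179 = 25045.55 years ≈ 25046 annual layers.

25046 annual layers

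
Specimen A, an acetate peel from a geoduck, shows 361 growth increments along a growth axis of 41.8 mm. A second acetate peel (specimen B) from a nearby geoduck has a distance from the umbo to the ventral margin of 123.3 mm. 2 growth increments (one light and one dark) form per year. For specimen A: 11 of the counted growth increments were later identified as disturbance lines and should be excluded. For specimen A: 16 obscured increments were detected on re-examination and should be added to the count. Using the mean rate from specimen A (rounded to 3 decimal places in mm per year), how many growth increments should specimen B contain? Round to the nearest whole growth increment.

Specimen A: adjusted count: 361 − 11 + 16 = 366 growth increments.
Specimen A: with 2 growth increments per year, 366 / 2 = 183 years.
A: 41.8 mm over 183 years gives 41.8 / 183 ≈ 0.228 mm per year.
B spans 123.3 / 0.228 = 540.79 years; at 2 growth increments per year that is 540.79 × 2 ≈ 1082 growth increments.

1082 growth increments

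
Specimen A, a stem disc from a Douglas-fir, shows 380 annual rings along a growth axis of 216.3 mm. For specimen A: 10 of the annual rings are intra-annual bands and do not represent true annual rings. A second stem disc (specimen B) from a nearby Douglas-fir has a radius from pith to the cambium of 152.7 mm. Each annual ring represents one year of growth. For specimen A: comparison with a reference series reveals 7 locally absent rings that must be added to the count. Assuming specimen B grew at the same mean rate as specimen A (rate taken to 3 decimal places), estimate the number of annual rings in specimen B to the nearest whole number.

Specimen A: adjusted count: 380 − 10 + 7 = 377 annual rings.
A: Extension rate ≈ 216.3 / 377 = 0.574 mm/year.
For B, 152.7 / 0.574 = 266.03 years ≈ 266 annual rings.

266 annual rings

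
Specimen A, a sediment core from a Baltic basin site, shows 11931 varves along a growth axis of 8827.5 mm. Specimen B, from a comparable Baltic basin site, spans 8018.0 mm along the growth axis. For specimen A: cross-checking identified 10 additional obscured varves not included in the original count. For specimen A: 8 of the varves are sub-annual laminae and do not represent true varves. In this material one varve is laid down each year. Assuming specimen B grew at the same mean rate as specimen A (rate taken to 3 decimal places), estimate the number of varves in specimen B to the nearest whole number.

10835 varves

Specimen A: true varve count = 11931 − 8 + 10 = 11933.
A: Extension rate ≈ 8827.5 / 11933 = 0.740 mm/year.
B spans 8018.0 / 0.740 = 10835.14 years ≈ 10835 varves.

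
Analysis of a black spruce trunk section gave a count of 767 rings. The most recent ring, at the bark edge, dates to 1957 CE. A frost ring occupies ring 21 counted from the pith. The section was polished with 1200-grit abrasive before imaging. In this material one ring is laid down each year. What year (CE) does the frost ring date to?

767 − 21 = 746 rings lie beyond the frost ring toward the bark edge.
1957 − 746 = 1211 CE.

1211 CE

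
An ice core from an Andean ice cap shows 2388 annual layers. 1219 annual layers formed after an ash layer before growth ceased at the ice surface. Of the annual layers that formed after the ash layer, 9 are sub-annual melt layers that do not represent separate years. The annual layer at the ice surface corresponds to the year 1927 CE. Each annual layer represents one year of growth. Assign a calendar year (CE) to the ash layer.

1219 annual layers post-date the ash layer.
1219 − 9 false = 1210 true annual layers after the ash layer.
1927 − 1210 = 717 CE.

717 CE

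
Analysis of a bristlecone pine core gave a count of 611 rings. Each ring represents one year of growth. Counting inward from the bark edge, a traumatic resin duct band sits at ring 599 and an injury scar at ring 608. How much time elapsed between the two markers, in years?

Separation: 608 − 599 = 9 rings.
That is 9 years at one ring per year.

9 years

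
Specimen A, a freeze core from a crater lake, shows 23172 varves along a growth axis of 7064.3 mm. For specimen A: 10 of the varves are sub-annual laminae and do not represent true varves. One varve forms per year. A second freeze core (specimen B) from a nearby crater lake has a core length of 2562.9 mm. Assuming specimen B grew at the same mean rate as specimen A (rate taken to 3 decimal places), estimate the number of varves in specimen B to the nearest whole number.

Specimen A: after corrections the count is 23172 − 10 = 23162 varves.
A: Mean rate = 7064.3 mm / 23162 years ≈ 0.305 mm/yr.
Specimen B: 2562.9 mm / 0.305 mm per year = 8402.95 years ≈ 8403 varves.

8403 varves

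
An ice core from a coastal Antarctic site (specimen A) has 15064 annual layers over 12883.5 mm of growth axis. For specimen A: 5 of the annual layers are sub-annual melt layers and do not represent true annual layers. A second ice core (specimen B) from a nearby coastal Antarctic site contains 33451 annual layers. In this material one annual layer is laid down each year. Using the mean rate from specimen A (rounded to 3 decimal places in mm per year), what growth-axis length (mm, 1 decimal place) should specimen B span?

28634.1 mm

Specimen A: adjusted count: 15064 − 5 = 15059 annual layers.
A: Extension rate ≈ 12883.5 / 15059 = 0.856 mm/year.
For B, 0.856 mm/year × 33451 years = 28634.1 mm.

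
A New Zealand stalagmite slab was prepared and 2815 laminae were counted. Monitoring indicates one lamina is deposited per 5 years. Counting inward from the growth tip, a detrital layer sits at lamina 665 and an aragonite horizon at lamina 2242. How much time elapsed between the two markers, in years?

7885 years

2242 − 665 = 1577 laminae lie between the two events.
At 5 years per lamina, 1577 × 5 = 7885 years.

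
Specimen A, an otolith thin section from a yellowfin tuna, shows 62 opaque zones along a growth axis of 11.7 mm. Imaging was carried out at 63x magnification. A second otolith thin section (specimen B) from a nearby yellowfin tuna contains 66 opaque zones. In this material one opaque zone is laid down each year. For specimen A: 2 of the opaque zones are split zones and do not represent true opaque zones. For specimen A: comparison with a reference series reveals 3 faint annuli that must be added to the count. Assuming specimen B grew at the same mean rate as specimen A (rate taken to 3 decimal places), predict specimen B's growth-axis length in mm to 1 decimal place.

12.3 mm

Specimen A: correcting the raw count gives 62 − 2 + 3 = 63 true opaque zones.
A: 11.7 mm over 63 years gives 11.7 / 63 ≈ 0.186 mm/yr.
B's length ≈ 0.186 × 66 = 12.3 mm.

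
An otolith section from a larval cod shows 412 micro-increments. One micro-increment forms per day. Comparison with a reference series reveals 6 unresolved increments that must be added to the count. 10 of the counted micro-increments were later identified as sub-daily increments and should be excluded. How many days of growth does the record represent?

After corrections the count is 412 − 10 + 6 = 408 micro-increments.
One micro-increment per day makes the duration 408 days.

408 days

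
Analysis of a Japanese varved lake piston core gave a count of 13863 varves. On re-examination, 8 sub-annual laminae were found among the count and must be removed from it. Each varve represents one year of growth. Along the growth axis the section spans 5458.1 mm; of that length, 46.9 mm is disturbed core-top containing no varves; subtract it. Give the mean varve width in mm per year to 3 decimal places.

Adjusted count: 13863 − 8 = 13855 varves.
Removing the 46.9 mm offcut leaves 5458.1 − 46.9 = 5411.2 mm.
Extension rate ≈ 5411.2 / 13855 = 0.391 mm per year.

0.391 mm per year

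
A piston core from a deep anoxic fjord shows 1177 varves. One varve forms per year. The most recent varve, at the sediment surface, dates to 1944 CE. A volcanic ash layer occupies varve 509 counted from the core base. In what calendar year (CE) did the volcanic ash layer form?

1276 CE

Between varve 509 and the sediment surface there are 1177 − 509 = 668 varves.
1944 − 668 = 1276 CE.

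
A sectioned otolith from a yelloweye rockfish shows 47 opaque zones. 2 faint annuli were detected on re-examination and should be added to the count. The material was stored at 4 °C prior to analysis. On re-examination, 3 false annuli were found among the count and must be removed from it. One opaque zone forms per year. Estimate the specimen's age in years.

After corrections the count is 47 − 3 + 2 = 46 opaque zones.
At one opaque zone per year, that is 46 years.

46 years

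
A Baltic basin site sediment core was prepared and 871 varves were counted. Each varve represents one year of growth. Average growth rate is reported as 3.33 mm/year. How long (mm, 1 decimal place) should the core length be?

871 years of growth are recorded.
871 years at 3.33 mm/year gives 3.33 × 871 = 2900.4 mm.

2900.4 mm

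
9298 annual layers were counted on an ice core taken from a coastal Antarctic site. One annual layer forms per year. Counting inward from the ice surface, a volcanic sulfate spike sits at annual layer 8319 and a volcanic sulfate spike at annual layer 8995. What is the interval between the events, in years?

676 years

8995 − 8319 = 676 annual layers lie between the two events.
At one annual layer per year, 676 years elapsed between them.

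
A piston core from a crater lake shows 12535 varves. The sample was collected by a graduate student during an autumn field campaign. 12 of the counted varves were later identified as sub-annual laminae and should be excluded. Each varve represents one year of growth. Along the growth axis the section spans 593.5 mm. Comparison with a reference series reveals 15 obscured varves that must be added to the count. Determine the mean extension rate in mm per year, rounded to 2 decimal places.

True varve count = 12535 − 12 + 15 = 12538.
Extension rate ≈ 593.5 / 12538 = 0.05 mm per year.

0.05 mm per year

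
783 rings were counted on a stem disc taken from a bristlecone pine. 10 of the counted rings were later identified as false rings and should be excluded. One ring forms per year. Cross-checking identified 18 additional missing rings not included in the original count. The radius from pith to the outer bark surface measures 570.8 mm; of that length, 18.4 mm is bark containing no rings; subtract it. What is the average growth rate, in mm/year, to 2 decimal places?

Correcting the raw count gives 783 − 10 + 18 = 791 true rings.
Removing the 18.4 mm offcut leaves 570.8 − 18.4 = 552.4 mm.
552.4 mm over 791 years gives 552.4 / 791 ≈ 0.70 mm/year.

0.70 mm/year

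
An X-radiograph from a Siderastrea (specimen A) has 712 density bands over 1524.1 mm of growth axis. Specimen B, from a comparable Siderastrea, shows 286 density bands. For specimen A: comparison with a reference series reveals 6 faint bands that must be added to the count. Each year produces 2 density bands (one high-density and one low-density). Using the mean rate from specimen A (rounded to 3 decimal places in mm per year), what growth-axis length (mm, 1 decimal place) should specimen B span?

607.0 mm

Specimen A: adjusted count: 712 + 6 = 718 density bands.
Specimen A: 718 density bands at 2 per year is 718 / 2 = 359 years.
A: 1524.1 mm over 359 years gives 1524.1 / 359 ≈ 4.245 mm per year.
Specimen B: dividing by 2 density bands per year: 286 / 2 = 143 years. For B, 4.245 mm/year × 143 years = 607.0 mm.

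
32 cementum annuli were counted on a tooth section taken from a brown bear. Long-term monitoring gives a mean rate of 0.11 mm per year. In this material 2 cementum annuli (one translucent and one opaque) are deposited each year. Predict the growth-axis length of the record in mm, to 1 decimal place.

32 cementum annuli at 2 per year is 32 / 2 = 16 years.
16 years at 0.11 mm/year gives 0.11 × 16 = 1.8 mm.

1.8 mm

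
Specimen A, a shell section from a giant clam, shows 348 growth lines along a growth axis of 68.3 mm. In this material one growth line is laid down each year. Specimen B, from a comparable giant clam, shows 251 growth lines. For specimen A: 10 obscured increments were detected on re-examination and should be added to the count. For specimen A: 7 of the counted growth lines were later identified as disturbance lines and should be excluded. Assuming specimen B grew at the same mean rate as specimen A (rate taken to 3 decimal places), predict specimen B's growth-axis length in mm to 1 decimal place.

Specimen A: after corrections the count is 348 − 7 + 10 = 351 growth lines.
A: Extension rate ≈ 68.3 / 351 = 0.195 mm/yr.
Length of B = 0.195 × 251 = 48.9 mm.

48.9 mm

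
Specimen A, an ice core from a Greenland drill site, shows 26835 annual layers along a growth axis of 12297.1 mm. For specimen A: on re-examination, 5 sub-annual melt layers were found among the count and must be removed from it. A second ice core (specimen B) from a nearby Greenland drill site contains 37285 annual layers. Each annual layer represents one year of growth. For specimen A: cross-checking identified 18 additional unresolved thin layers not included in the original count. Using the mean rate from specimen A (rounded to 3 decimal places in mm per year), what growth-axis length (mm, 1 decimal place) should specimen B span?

17076.5 mm

Specimen A: true annual layer count = 26835 − 5 + 18 = 26848.
A: Extension rate ≈ 12297.1 / 26848 = 0.458 mm per year.
Length of B = 0.458 × 37285 = 17076.5 mm.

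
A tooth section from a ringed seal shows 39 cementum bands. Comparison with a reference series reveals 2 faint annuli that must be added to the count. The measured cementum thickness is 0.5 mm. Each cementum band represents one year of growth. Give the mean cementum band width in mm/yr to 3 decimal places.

0.012 mm/yr

After corrections the count is 39 + 2 = 41 cementum bands.
Extension rate ≈ 0.5 / 41 = 0.012 mm/yr.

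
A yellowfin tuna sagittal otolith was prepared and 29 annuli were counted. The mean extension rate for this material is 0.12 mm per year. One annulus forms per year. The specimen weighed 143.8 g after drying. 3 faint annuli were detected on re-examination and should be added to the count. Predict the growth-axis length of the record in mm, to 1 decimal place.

After corrections the count is 29 + 3 = 32 annuli.
Length ≈ 0.12 × 32 = 3.8 mm.

3.8 mm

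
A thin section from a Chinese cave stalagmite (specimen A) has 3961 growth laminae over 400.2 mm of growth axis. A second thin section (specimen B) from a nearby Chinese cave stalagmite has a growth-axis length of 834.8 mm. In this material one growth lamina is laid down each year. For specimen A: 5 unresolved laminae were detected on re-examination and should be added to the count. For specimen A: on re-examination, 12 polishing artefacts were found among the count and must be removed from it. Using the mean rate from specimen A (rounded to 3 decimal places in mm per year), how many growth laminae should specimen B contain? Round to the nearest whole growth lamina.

Specimen A: true growth lamina count = 3961 − 12 + 5 = 3954.
A: Mean rate = 400.2 mm / 3954 years ≈ 0.101 mm per year.
B spans 834.8 / 0.101 = 8265.35 years ≈ 8265 growth laminae.

8265 growth laminae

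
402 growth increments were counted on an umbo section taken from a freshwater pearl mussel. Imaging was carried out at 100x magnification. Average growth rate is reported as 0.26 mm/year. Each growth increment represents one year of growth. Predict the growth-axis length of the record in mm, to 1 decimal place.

104.5 mm

The record spans 402 years at 0.26 mm per year.
402 years at 0.26 mm/year gives 0.26 × 402 = 104.5 mm.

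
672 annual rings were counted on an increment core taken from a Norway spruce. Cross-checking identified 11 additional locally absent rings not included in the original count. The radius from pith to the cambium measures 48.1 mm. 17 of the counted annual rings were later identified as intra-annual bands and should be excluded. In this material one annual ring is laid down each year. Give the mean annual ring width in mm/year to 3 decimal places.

0.072 mm/year

After corrections the count is 672 − 17 + 11 = 666 annual rings.
Extension rate ≈ 48.1 / 666 = 0.072 mm/year.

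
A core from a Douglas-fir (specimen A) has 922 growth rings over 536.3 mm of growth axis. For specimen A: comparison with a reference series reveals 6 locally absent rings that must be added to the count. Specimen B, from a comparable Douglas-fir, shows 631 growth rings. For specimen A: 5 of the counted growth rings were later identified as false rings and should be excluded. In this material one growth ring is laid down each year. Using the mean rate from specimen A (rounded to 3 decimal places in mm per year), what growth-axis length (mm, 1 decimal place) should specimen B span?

Specimen A: after corrections the count is 922 − 5 + 6 = 923 growth rings.
A: Extension rate ≈ 536.3 / 923 = 0.581 mm per year.
For B, 0.581 mm/year × 631 years = 366.6 mm.

366.6 mm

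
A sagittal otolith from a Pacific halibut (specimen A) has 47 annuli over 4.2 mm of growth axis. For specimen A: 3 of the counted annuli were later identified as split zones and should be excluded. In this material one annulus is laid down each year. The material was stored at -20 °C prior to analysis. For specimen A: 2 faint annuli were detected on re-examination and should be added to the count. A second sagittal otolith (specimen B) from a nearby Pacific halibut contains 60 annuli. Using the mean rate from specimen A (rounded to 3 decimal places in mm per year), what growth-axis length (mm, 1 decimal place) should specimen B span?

Specimen A: after corrections the count is 47 − 3 + 2 = 46 annuli.
A: Mean rate = 4.2 mm / 46 years ≈ 0.091 mm/yr.
For B, 0.091 mm/year × 60 years = 5.5 mm.

5.5 mm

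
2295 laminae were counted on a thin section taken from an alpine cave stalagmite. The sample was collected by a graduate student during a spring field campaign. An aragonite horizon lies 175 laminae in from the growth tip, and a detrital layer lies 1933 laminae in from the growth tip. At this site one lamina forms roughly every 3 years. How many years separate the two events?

5274 yr

Separation: 1933 − 175 = 1758 laminae.
At 3 years per lamina, 1758 × 3 = 5274 years.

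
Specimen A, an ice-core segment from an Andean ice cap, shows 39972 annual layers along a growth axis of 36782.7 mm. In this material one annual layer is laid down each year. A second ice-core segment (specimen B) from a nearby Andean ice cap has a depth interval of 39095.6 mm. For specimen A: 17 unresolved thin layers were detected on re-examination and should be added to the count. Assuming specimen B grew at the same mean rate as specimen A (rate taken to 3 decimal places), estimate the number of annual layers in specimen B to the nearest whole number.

Specimen A: after corrections the count is 39972 + 17 = 39989 annual layers.
A: Mean rate = 36782.7 mm / 39989 years ≈ 0.920 mm/year.
B spans 39095.6 / 0.920 = 42495.22 years ≈ 42495 annual layers.

42495 annual layers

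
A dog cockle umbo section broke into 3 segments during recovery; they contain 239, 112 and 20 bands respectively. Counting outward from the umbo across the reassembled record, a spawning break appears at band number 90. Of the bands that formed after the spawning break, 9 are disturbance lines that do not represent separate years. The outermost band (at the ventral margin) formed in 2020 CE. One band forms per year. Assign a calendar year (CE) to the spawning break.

Total bands = 239 + 112 + 20 = 371.
Between band 90 and the ventral margin there are 371 − 90 = 281 bands.
Removing the 9 false bands leaves 281 − 9 = 272 true bands beyond the spawning break.
Counting back 272 years from 2020 CE places the spawning break in 2020 − 272 = 1748 CE.

1748 CE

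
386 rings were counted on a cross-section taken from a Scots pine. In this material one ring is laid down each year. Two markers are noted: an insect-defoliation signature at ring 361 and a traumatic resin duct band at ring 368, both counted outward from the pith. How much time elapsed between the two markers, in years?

7 yr

368 − 361 = 7 rings lie between the two events.
That is 7 years at one ring per year.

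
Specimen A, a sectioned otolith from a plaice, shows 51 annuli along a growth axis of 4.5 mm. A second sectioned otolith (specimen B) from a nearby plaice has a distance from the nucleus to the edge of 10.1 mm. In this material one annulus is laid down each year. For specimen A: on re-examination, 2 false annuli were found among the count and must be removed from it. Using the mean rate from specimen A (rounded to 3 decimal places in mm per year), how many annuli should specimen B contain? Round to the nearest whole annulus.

110 annuli

Specimen A: after corrections the count is 51 − 2 = 49 annuli.
A: Extension rate ≈ 4.5 / 49 = 0.092 mm/year.
For B, 10.1 / 0.092 = 109.78 years ≈ 110 annuli.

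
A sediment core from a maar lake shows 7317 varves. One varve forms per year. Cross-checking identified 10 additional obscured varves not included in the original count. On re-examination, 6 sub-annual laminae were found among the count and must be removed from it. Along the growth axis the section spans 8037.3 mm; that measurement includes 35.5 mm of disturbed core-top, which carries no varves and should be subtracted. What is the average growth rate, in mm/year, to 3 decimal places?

After corrections the count is 7317 − 6 + 10 = 7321 varves.
Removing the 35.5 mm offcut leaves 8037.3 − 35.5 = 8001.8 mm.
8001.8 mm over 7321 years gives 8001.8 / 7321 ≈ 1.093 mm/year.

1.093 mm/year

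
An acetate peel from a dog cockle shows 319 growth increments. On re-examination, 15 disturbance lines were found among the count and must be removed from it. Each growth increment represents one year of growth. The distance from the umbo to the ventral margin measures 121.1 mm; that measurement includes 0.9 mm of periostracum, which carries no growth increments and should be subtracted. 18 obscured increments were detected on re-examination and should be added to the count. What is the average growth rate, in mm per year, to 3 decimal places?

0.373 mm per year

True growth increment count = 319 − 15 + 18 = 322.
Net length = 121.1 − 0.9 = 120.2 mm.
Mean rate = 120.2 mm / 322 years ≈ 0.373 mm per year.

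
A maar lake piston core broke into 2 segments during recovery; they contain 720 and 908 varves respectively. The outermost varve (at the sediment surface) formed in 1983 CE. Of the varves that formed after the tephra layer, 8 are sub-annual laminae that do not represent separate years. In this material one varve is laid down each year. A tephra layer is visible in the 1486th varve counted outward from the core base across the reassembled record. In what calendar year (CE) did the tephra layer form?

1849 CE

Total varves = 720 + 908 = 1628.
Between varve 1486 and the sediment surface there are 1628 − 1486 = 142 varves.
Removing the 8 false varves leaves 142 − 8 = 134 true varves beyond the tephra layer.
1983 − 134 = 1849 CE.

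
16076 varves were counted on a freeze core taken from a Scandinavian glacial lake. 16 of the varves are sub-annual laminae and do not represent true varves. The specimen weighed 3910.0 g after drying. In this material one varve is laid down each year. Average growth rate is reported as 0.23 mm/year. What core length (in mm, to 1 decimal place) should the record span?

After corrections the count is 16076 − 16 = 16060 varves.
Length ≈ 0.23 × 16060 = 3693.8 mm.

3693.8 mm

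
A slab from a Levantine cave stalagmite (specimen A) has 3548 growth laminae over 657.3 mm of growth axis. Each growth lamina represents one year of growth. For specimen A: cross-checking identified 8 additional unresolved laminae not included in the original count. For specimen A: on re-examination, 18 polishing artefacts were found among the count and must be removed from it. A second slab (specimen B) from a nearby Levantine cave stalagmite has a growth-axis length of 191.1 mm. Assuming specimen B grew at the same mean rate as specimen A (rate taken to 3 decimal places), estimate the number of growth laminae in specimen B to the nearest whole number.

1027 growth laminae

Specimen A: correcting the raw count gives 3548 − 18 + 8 = 3538 true growth laminae.
A: Extension rate ≈ 657.3 / 3538 = 0.186 mm/yr.
B spans 191.1 / 0.186 = 1027.42 years ≈ 1027 growth laminae.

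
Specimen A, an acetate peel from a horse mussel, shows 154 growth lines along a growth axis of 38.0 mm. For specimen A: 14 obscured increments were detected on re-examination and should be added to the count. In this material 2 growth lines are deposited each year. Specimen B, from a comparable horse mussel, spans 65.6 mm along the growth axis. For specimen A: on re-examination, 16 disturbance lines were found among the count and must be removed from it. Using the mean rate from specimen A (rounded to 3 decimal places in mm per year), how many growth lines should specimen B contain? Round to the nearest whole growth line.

262 growth lines

Specimen A: adjusted count: 154 − 16 + 14 = 152 growth lines.
Specimen A: with 2 growth lines per year, 152 / 2 = 76 years.
A: 38.0 mm over 76 years gives 38.0 / 76 ≈ 0.500 mm per year.
For B, 65.6 / 0.500 = 131.20 years; at 2 growth lines per year that is 131.20 × 2 ≈ 262 growth lines.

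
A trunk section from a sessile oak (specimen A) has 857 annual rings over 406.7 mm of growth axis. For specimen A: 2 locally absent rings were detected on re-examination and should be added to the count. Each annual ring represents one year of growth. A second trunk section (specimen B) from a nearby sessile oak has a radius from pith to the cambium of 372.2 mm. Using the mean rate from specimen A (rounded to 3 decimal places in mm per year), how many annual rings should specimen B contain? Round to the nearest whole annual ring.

Specimen A: correcting the raw count gives 857 + 2 = 859 true annual rings.
A: Extension rate ≈ 406.7 / 859 = 0.473 mm per year.
Specimen B: 372.2 mm / 0.473 mm per year = 786.89 years ≈ 787 annual rings.

787 annual rings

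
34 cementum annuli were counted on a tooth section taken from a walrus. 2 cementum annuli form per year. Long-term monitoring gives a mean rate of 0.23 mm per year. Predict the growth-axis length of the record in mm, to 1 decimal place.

3.9 mm

With 2 cementum annuli per year, 34 / 2 = 17 years.
Length ≈ 0.23 × 17 = 3.9 mm.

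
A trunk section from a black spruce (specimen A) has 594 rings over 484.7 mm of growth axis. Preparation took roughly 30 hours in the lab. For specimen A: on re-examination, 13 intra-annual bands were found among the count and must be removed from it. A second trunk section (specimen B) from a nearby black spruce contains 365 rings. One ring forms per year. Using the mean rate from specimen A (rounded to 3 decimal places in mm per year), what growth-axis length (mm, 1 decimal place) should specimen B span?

304.4 mm

Specimen A: true ring count = 594 − 13 = 581.
A: 484.7 mm over 581 years gives 484.7 / 581 ≈ 0.834 mm per year.
For B, 0.834 mm/year × 365 years = 304.4 mm.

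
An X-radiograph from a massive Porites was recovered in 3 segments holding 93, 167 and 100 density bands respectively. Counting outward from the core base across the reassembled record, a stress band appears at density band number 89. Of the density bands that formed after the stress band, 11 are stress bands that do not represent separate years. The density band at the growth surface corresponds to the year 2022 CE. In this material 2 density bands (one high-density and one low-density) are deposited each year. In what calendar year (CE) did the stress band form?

1892 CE

Total density bands = 93 + 167 + 100 = 360.
Between density band 89 and the growth surface there are 360 − 89 = 271 density bands.
271 − 11 false = 260 true density bands after the stress band.
260 density bands at 2 per year is 260 / 2 = 130 years.
Counting back 130 years from 2022 CE places the stress band in 2022 − 130 = 1892 CE.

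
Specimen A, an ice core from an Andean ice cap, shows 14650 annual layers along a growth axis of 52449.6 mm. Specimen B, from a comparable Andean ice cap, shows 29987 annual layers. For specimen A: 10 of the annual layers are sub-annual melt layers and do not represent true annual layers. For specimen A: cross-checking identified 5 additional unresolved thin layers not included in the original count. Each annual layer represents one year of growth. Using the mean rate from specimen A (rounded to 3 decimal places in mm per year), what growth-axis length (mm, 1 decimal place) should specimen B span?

Specimen A: adjusted count: 14650 − 10 + 5 = 14645 annual layers.
A: Extension rate ≈ 52449.6 / 14645 = 3.581 mm per year.
For B, 3.581 mm/year × 29987 years = 107383.4 mm.

107383.4 mm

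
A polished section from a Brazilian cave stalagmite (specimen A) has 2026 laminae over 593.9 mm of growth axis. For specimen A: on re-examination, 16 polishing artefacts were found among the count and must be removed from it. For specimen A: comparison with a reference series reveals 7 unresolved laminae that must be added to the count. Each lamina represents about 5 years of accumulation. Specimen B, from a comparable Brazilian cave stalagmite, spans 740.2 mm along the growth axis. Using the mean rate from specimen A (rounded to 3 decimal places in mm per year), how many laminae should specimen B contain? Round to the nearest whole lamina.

2509 laminae

Specimen A: correcting the raw count gives 2026 − 16 + 7 = 2017 true laminae.
Specimen A: 2017 laminae at 5 years each span 2017 × 5 = 10085 years.
A: Mean rate = 593.9 mm / 10085 years ≈ 0.059 mm per year.
Specimen B: 740.2 mm / 0.059 mm per year = 12545.76 years; at 5 years per lamina that is 12545.76 / 5 ≈ 2509 laminae.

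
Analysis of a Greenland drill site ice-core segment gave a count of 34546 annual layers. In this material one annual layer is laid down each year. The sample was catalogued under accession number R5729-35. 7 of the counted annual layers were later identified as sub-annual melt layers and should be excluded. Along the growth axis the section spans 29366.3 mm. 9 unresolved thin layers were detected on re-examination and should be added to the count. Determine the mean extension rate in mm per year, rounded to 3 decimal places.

0.850 mm per year

True annual layer count = 34546 − 7 + 9 = 34548.
Mean rate = 29366.3 mm / 34548 years ≈ 0.850 mm per year.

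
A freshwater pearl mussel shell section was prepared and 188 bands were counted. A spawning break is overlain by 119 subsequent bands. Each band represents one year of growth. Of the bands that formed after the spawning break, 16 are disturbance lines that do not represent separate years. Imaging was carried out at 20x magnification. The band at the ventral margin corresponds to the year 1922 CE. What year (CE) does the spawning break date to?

There are 119 bands younger than the spawning break.
Removing the 16 false bands leaves 119 − 16 = 103 true bands beyond the spawning break.
The band at the ventral margin is 1922 CE, so the spawning break dates to 1922 − 103 = 1819 CE.

1819 CE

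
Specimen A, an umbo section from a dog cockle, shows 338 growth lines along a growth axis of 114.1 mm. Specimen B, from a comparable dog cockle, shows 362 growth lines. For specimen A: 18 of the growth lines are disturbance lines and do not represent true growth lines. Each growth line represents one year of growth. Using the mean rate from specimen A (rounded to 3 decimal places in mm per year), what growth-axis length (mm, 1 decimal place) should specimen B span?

129.2 mm

Specimen A: adjusted count: 338 − 18 = 320 growth lines.
A: Mean rate = 114.1 mm / 320 years ≈ 0.357 mm per year.
B's length ≈ 0.357 × 362 = 129.2 mm.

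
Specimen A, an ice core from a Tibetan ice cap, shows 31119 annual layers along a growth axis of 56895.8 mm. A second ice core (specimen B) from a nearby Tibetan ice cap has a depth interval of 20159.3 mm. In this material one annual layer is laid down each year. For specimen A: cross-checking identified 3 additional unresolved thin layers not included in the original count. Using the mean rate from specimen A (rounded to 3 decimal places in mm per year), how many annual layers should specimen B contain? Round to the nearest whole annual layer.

Specimen A: adjusted count: 31119 + 3 = 31122 annual layers.
A: 56895.8 mm over 31122 years gives 56895.8 / 31122 ≈ 1.828 mm per year.
Specimen B: 20159.3 mm / 1.828 mm per year = 11028.06 years ≈ 11028 annual layers.

11028 annual layers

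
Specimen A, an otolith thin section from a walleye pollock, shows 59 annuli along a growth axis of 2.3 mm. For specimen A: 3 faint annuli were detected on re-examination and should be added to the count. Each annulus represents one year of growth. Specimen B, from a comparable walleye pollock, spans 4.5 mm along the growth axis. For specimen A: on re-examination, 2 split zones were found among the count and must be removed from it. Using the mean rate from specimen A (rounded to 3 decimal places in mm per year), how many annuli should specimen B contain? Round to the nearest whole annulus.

118 annuli

Specimen A: true annulus count = 59 − 2 + 3 = 60.
A: Extension rate ≈ 2.3 / 60 = 0.038 mm/year.
For B, 4.5 / 0.038 = 118.42 years ≈ 118 annuli.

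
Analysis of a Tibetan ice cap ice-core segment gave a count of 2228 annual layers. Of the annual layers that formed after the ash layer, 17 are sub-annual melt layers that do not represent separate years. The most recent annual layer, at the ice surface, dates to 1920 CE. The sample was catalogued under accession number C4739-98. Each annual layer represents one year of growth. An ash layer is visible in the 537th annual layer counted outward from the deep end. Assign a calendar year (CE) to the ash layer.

246 CE

Between annual layer 537 and the ice surface there are 2228 − 537 = 1691 annual layers.
Removing the 17 false annual layers leaves 1691 − 17 = 1674 true annual layers beyond the ash layer.
1920 − 1674 = 246 CE.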